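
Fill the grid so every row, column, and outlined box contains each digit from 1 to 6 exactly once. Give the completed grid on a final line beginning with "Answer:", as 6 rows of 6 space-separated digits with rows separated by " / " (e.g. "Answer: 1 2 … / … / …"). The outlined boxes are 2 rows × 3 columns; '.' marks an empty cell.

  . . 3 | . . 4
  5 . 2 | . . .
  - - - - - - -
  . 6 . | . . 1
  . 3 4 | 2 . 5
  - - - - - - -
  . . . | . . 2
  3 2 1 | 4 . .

Step 1. [r5c2∈{4,5}] across col 2, 5 lands solely at r5c2. So r5c2=5.
Step 2. [r1c1∈{1,6}] across box 1, 6 lands solely at r1c1, so r1c1=6.
Step 3. [r6c6∈{6}] r6c6's peers cover all but 6 ⇒ r6c6=6.
Step 4. [r1c2∈{1}] r1c2's peers cover all but 1 ⇒ r1c2=1.
Step 5. [r2c4∈{1,3,6}] col 4 places 6 nowhere but r2c4, so r2c4=6.
Step 6. [r2c5∈{1,3}] row 2 places 1 nowhere but r2c5 ⇒ r2c5=1.
Step 7. [r3c4∈{3}] only 3 remains possible at r3c4, so r3c4=3.
Step 8. [r1c4∈{5}] r1c4 has the single candidate 5 ⇒ r1c4=5.
Step 9. [r4c5∈{6}] r4c5 is down to just 6 ⇒ r4c5=6.
Step 10. [r5c3∈{6}] only 6 remains possible at r5c3, so r5c3=6.
Step 11. [r5c1∈{4}] r5c1's peers cover all but 4 ⇒ r5c1=4.
Step 12. [r1c5∈{2}] r1c5 is down to just 2 ⇒ r1c5=2.
Step 13. [r3c3∈{5}] nothing but 5 survives at r3c3, so r3c3=5.
Step 14. [r4c1∈{1}] r4c1 has the single candidate 1, so r4c1=1.
Step 15. [r5c4∈{1}] r5c4's peers cover all but 1. So r5c4=1.
Step 16. [r3c5∈{4}] r3c5's peers cover all but 4. So r3c5=4.
Step 17. [r2c2∈{4}] nothing but 4 survives at r2c2. So r2c2=4.
Step 18. [r2c6∈{3}] only 3 remains possible at r2c6, so r2c6=3.
Step 19. [r6c5∈{5}] only 5 remains possible at r6c5, so r6c5=5.
Step 20. [r3c1∈{2}] r3c1's peers cover all but 2 ⇒ r3c1=2.
Step 21. [r5c5∈{3}] r5c5 has the single candidate 3, so r5c5=3.

Answer: 6 1 3 5 2 4 / 5 4 2 6 1 3 / 2 6 5 3 4 1 / 1 3 4 2 6 5 / 4 5 6 1 3 2 / 3 2 1 4 5 6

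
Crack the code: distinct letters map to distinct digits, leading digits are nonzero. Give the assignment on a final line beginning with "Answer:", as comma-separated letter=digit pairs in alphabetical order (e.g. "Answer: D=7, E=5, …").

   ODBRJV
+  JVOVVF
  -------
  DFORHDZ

Step 1. [D] the sum has 7 digits but both addends have 6; that extra leading digit D is the final carry, namely 1. So D=1.
Step 2. [col 1: V + F ≡ Z (mod 10)] Z=9 is one option consistent with column 1 (V + F ≡ Z (mod 10), carry-in 0) — take it ⇒ Z=9.
Step 3. [col 1: V + F ≡ Z (mod 10)] V=6 is one option consistent with column 1 (V + F ≡ Z (mod 10), carry-in 0) — take it, so V=6.
Step 4. [col 1: V + F ≡ Z (mod 10)] in column 1 we have V+F≡Z with carry-in 0; given V=6, Z=9 and digits 1,6,9 already taken and all letters distinct, that pins F to 3. So F=3.
Step 5. [col 2: J + V ≡ D (mod 10)] in column 2 we have J+V≡D with carry-in 0; given V=6, D=1 and digits 1,3,6,9 already taken and all letters distinct, that pins J to 5, so J=5.
Step 6. [col 3: R + V ≡ H (mod 10)] several values work for H in column 3 (R + V ≡ H (mod 10), carry-in 1); try H=7, so H=7.
Step 7. [col 3: R + V ≡ H (mod 10)] in column 3 we have R+V≡H with carry-in 1; given V=6, H=7 and digits 1,3,5,6,7,9 already taken and all letters distinct, that pins R to 0. So R=0.
Step 8. [col 4: B + O ≡ R (mod 10)] B=2 is one option consistent with column 4 (B + O ≡ R (mod 10), carry-in 0) — take it. So B=2.
Step 9. [col 4: B + O ≡ R (mod 10)] column 4: given B=2, R=0, carry-in 0, and digits 0,1,2,3,5,6,7,9 already taken and all letters distinct, B+O≡R (mod 10) forces O=8, so O=8.

Answer: B=2, D=1, F=3, H=7, J=5, O=8, R=0, V=6, Z=9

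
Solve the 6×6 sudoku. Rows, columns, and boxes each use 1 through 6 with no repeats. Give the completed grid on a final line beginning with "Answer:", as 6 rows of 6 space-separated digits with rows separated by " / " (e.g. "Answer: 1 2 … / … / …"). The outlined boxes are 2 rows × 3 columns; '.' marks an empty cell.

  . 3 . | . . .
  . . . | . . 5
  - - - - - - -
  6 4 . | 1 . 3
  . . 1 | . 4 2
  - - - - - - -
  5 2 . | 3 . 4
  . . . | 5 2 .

Step 1. [r5c3∈{6}] only 6 remains possible at r5c3, so r5c3=6.
Step 2. [r6c2∈{1}] r6c2 is down to just 1 ⇒ r6c2=1.
Step 3. [r1c6∈{1,6}] in col 6, 1 fits only at r1c6. So r1c6=1.
Step 4. [r1c3∈{2,4,5}] row 1 places 5 nowhere but r1c3. So r1c3=5.
Step 5. [r1c5∈{6}] r1c5 is down to just 6, so r1c5=6.
Step 6. [r2c1∈{1,2,4}] row 2 places 1 nowhere but r2c1 ⇒ r2c1=1.
Step 7. [r1c1∈{2,4}] in col 1, 2 fits only at r1c1 ⇒ r1c1=2.
Step 8. [r6c3∈{3,4}] in col 3, 3 fits only at r6c3. So r6c3=3.
Step 9. [r2c3∈{4}] r2c3 is down to just 4. So r2c3=4.
Step 10. [r2c2∈{6}] only 6 remains possible at r2c2. So r2c2=6.
Step 11. [r6c1∈{4}] r6c1 is down to just 4. So r6c1=4.
Step 12. [r4c2∈{5}] r4c2 has the single candidate 5. So r4c2=5.
Step 13. [r6c6∈{6}] r6c6's peers cover all but 6 ⇒ r6c6=6.
Step 14. [r4c4∈{6}] only 6 remains possible at r4c4. So r4c4=6.
Step 15. [r3c5∈{5}] r3c5's peers cover all but 5, so r3c5=5.
Step 16. [r2c4∈{2}] r2c4's peers cover all but 2 ⇒ r2c4=2.
Step 17. [r4c1∈{3}] r4c1 is down to just 3 ⇒ r4c1=3.
Step 18. [r3c3∈{2}] r3c3 has the single candidate 2 ⇒ r3c3=2.
Step 19. [r1c4∈{4}] only 4 remains possible at r1c4, so r1c4=4.
Step 20. [r5c5∈{1}] r5c5 is down to just 1, so r5c5=1.
Step 21. [r2c5∈{3}] r2c5 has the single candidate 3. So r2c5=3.

Answer: 2 3 5 4 6 1 / 1 6 4 2 3 5 / 6 4 2 1 5 3 / 3 5 1 6 4 2 / 5 2 6 3 1 4 / 4 1 3 5 2 6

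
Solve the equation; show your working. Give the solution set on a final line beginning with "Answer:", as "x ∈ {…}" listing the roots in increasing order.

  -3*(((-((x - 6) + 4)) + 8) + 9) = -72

Step 1. [-3*(((-((x - 6) + 4)) + 8) + 9) = -72] divide by the outer -3. So div: ((-((x - 6) + 4)) + 8) + 9 = 24.
Step 2. [((-((x - 6) + 4)) + 8) + 9 = 24] 9 comes off first (subtract 9), so sub: (-((x - 6) + 4)) + 8 = 15.
Step 3. [(-((x - 6) + 4)) + 8 = 15] +8 is outermost — subtract 8 both sides ⇒ sub: -((x - 6) + 4) = 7.
Step 4. [-((x - 6) + 4) = 7] leading − — multiply by −1, so neg: (x - 6) + 4 = -7.
Step 5. [(x - 6) + 4 = -7] peel the +4: subtract 4 from each side. So sub: x - 6 = -11.
Step 6. [x - 6 = -11] add 6: x sits inside (… - 6) ⇒ sub: x = -5.

Answer: x ∈ {-5}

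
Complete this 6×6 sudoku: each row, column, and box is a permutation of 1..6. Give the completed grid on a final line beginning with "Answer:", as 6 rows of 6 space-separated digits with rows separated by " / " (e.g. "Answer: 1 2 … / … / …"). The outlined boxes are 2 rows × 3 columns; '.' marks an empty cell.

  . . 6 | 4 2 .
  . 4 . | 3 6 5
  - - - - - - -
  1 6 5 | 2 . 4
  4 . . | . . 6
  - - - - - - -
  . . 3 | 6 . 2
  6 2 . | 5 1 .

Step 1. [r5c2∈{1,5}] row 5 places 1 nowhere but r5c2 ⇒ r5c2=1.
Step 2. [r1c1∈{3,5}] col 1 places 3 nowhere but r1c1 ⇒ r1c1=3.
Step 3. [r4c2∈{3}] r4c2 is down to just 3, so r4c2=3.
Step 4. [r4c3∈{2}] nothing but 2 survives at r4c3, so r4c3=2.
Step 5. [r6c3∈{4}] only 4 remains possible at r6c3, so r6c3=4.
Step 6. [r1c6∈{1}] only 1 remains possible at r1c6 ⇒ r1c6=1.
Step 7. [r5c5∈{4}] only 4 remains possible at r5c5. So r5c5=4.
Step 8. [r2c1∈{2}] r2c1's peers cover all but 2. So r2c1=2.
Step 9. [r6c6∈{3}] r6c6's peers cover all but 3, so r6c6=3.
Step 10. [r4c4∈{1}] only 1 remains possible at r4c4 ⇒ r4c4=1.
Step 11. [r3c5∈{3}] r3c5's peers cover all but 3 ⇒ r3c5=3.
Step 12. [r2c3∈{1}] only 1 remains possible at r2c3. So r2c3=1.
Step 13. [r1c2∈{5}] nothing but 5 survives at r1c2. So r1c2=5.
Step 14. [r4c5∈{5}] only 5 remains possible at r4c5 ⇒ r4c5=5.
Step 15. [r5c1∈{5}] nothing but 5 survives at r5c1. So r5c1=5.

Answer: 3 5 6 4 2 1 / 2 4 1 3 6 5 / 1 6 5 2 3 4 / 4 3 2 1 5 6 / 5 1 3 6 4 2 / 6 2 4 5 1 3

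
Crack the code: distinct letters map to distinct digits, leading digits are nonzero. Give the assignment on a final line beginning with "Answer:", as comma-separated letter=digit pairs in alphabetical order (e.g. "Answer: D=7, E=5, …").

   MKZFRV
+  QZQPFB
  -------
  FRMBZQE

Step 1. [col 1: V + B ≡ E (mod 10)] no forcing yet in column 1 (carry-in 0); B=7 is free and consistent — try it ⇒ B=7.
Step 2. [col 1: V + B ≡ E (mod 10)] column 1 (V + B ≡ E (mod 10), carry-in 0) doesn't pin E yet; pick E=6 and continue. So E=6.
Step 3. [F] the sum has 7 digits but both addends have 6; that extra leading digit F is the final carry, namely 1 ⇒ F=1.
Step 4. [col 1: V + B ≡ E (mod 10)] column 1 reads V+B+carry(0)=E with B=7, E=6; with digits 1,6,7 already taken and all letters distinct, the only value for V is 9. So V=9.
Step 5. [col 2: R + F ≡ Q (mod 10)] several values work for Q in column 2 (R + F ≡ Q (mod 10), carry-in 1); try Q=2, so Q=2.
Step 6. [col 2: R + F ≡ Q (mod 10)] from column 2 (F=1, Q=2, carry-in 1, digits 1,2,6,7,9 already taken and all letters distinct): R must equal 0, so R=0.
Step 7. [col 3: F + P ≡ Z (mod 10)] no forcing yet in column 3 (carry-in 0); P=4 is free and consistent — try it ⇒ P=4.
Step 8. [col 3: F + P ≡ Z (mod 10)] in column 3 we have F+P≡Z with carry-in 0; given F=1, P=4 and digits 0,1,2,4,6,7,9 already taken and all letters distinct, that pins Z to 5, so Z=5.
Step 9. [col 5: K + Z ≡ M (mod 10)] several values work for K in column 5 (K + Z ≡ M (mod 10), carry-in 0); try K=3. So K=3.
Step 10. [col 5: K + Z ≡ M (mod 10)] column 5 reads K+Z+carry(0)=M with K=3, Z=5; with digits 0,1,2,3,4,5,6,7,9 already taken and all letters distinct, the only value for M is 8 ⇒ M=8.

Answer: B=7, E=6, F=1, K=3, M=8, P=4, Q=2, R=0, V=9, Z=5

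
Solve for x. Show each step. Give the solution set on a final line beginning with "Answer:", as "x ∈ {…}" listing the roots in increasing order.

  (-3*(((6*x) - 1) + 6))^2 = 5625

Step 1. [(-3*(((6*x) - 1) + 6))^2 = 5625] √ both sides: 5625 ≥ 0 gives two branches. So sqrt: -3*(((6*x) - 1) + 6) = 75 or -75.
Step 2. [-3*(((6*x) - 1) + 6) = 75 or -75] divide by the outer -3, so div: ((6*x) - 1) + 6 = -25 or 25.
Step 3. [((6*x) - 1) + 6 = -25 or 25] peel the +6: subtract 6 from each side. So sub: (6*x) - 1 = -31 or 19.
Step 4. [(6*x) - 1 = -31 or 19] peel the -1: add 1 from each side, so sub: 6*x = -30 or 20.
Step 5. [6*x = -30 or 20] 6 out front; divide by 6 ⇒ div: x = -5 or 10/3.

Answer: x ∈ {-5, 10/3}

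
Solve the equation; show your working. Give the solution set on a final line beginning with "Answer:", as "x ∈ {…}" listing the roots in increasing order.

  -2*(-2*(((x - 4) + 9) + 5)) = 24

Step 1. [-2*(-2*(((x - 4) + 9) + 5)) = 24] divide by the outer -2. So div: -2*(((x - 4) + 9) + 5) = -12.
Step 2. [-2*(((x - 4) + 9) + 5) = -12] -2 out front; divide by -2 ⇒ div: ((x - 4) + 9) + 5 = 6.
Step 3. [((x - 4) + 9) + 5 = 6] peel the +5: subtract 5 from each side ⇒ sub: (x - 4) + 9 = 1.
Step 4. [(x - 4) + 9 = 1] subtract 9: x sits inside (… + 9) ⇒ sub: x - 4 = -8.
Step 5. [x - 4 = -8] add 4: x sits inside (… - 4) ⇒ sub: x = -4.

Answer: x ∈ {-4}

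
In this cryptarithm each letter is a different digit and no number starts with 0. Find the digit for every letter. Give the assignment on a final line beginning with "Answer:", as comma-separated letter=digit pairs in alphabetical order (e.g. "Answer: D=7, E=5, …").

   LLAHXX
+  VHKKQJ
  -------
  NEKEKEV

Step 1. [N] N is the leading digit of a 7-digit sum of two 6-digit numbers; the final carry is exactly 1, so N=1.
Step 2. [col 1: X + J ≡ V (mod 10)] column 1 (X + J ≡ V (mod 10), carry-in 0) doesn't pin X yet; pick X=3 and continue ⇒ X=3.
Step 3. [col 1: X + J ≡ V (mod 10)] no forcing yet in column 1 (carry-in 0); J=4 is free and consistent — try it. So J=4.
Step 4. [col 1: X + J ≡ V (mod 10)] column 1: given X=3, J=4, carry-in 0, and digits 1,3,4 already taken and all letters distinct, X+J≡V (mod 10) forces V=7 ⇒ V=7.
Step 5. [col 2: X + Q ≡ E (mod 10)] column 2 (X + Q ≡ E (mod 10), carry-in 0) doesn't pin Q yet; pick Q=2 and continue. So Q=2.
Step 6. [col 2: X + Q ≡ E (mod 10)] column 2 reads X+Q+carry(0)=E with X=3, Q=2; with digits 1,2,3,4,7 already taken and all letters distinct, the only value for E is 5 ⇒ E=5.
Step 7. [col 3: H + K ≡ K (mod 10)] in column 3 we have H+K≡K with carry-in 0; given nothing yet and digits 1,2,3,4,5,7 already taken and all letters distinct, that pins H to 0. So H=0.
Step 8. [col 3: H + K ≡ K (mod 10)] K=9 is one option consistent with column 3 (H + K ≡ K (mod 10), carry-in 0) — take it ⇒ K=9.
Step 9. [col 4: A + K ≡ E (mod 10)] in column 4 we have A+K≡E with carry-in 0; given K=9, E=5 and digits 0,1,2,3,4,5,7,9 already taken and all letters distinct, that pins A to 6. So A=6.
Step 10. [col 5: L + H ≡ K (mod 10)] column 5 reads L+H+carry(1)=K with H=0, K=9; with digits 0,1,2,3,4,5,6,7,9 already taken and all letters distinct, the only value for L is 8, so L=8.

Answer: A=6, E=5, H=0, J=4, K=9, L=8, N=1, Q=2, V=7, X=3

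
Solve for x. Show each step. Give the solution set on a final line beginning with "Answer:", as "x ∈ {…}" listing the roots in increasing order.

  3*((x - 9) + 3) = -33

Step 1. [3*((x - 9) + 3) = -33] 3 out front; divide by 3 ⇒ div: (x - 9) + 3 = -11.
Step 2. [(x - 9) + 3 = -11] +3 is outermost — subtract 3 both sides ⇒ sub: x - 9 = -14.
Step 3. [x - 9 = -14] the outer -9 inverts by adding 9, so sub: x = -5.

Answer: x ∈ {-5}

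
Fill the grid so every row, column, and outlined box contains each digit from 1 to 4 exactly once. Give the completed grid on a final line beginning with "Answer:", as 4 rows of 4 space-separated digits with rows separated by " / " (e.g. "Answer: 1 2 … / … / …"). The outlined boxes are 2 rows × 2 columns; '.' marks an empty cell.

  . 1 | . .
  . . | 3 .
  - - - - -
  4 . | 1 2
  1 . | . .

Step 1. [r1c4∈{4}] r1c4 has the single candidate 4. So r1c4=4.
Step 2. [r4c2∈{2,3}] in row 4, 2 fits only at r4c2 ⇒ r4c2=2.
Step 3. [r1c1∈{2,3}] 3 has one home in row 1: r1c1, so r1c1=3.
Step 4. [r4c3∈{4}] r4c3 has the single candidate 4. So r4c3=4.
Step 5. [r1c3∈{2}] r1c3's peers cover all but 2, so r1c3=2.
Step 6. [r4c4∈{3}] r4c4's peers cover all but 3, so r4c4=3.
Step 7. [r2c2∈{4}] r2c2 is down to just 4 ⇒ r2c2=4.
Step 8. [r2c4∈{1}] r2c4 is down to just 1 ⇒ r2c4=1.
Step 9. [r3c2∈{3}] r3c2 is down to just 3 ⇒ r3c2=3.
Step 10. [r2c1∈{2}] nothing but 2 survives at r2c1, so r2c1=2.

Answer: 3 1 2 4 / 2 4 3 1 / 4 3 1 2 / 1 2 4 3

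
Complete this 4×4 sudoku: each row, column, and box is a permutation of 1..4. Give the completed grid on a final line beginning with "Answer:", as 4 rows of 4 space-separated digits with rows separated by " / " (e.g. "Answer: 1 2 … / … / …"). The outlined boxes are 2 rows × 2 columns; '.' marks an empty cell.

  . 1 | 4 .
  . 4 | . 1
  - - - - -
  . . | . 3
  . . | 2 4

Step 1. [r1c1∈{2,3}] row 1 places 3 nowhere but r1c1, so r1c1=3.
Step 2. [r3c1∈{1,2,4}] across row 3, 4 lands solely at r3c1 ⇒ r3c1=4.
Step 3. [r4c1∈{1}] r4c1 has the single candidate 1 ⇒ r4c1=1.
Step 4. [r1c4∈{2}] only 2 remains possible at r1c4, so r1c4=2.
Step 5. [r3c3∈{1}] r3c3 has the single candidate 1. So r3c3=1.
Step 6. [r2c3∈{3}] only 3 remains possible at r2c3 ⇒ r2c3=3.
Step 7. [r3c2∈{2}] only 2 remains possible at r3c2 ⇒ r3c2=2.
Step 8. [r2c1∈{2}] nothing but 2 survives at r2c1 ⇒ r2c1=2.
Step 9. [r4c2∈{3}] only 3 remains possible at r4c2. So r4c2=3.

Answer: 3 1 4 2 / 2 4 3 1 / 4 2 1 3 / 1 3 2 4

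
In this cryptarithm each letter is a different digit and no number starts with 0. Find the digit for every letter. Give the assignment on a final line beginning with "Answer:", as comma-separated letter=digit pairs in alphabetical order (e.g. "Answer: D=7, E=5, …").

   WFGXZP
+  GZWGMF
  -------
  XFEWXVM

Step 1. [col 1: P + F ≡ M (mod 10)] no forcing yet in column 1 (carry-in 0); M=8 is free and consistent — try it ⇒ M=8.
Step 2. [col 1: P + F ≡ M (mod 10)] no forcing yet in column 1 (carry-in 0); F=3 is free and consistent — try it. So F=3.
Step 3. [X] adding two 6-digit numbers gives at most 6+1 digits, and here it does — X is that final carry and must be 1 ⇒ X=1.
Step 4. [col 1: P + F ≡ M (mod 10)] column 1: given F=3, M=8, carry-in 0, and digits 1,3,8 already taken and all letters distinct, P+F≡M (mod 10) forces P=5, so P=5.
Step 5. [col 2: Z + M ≡ V (mod 10)] no forcing yet in column 2 (carry-in 0); Z=2 is free and consistent — try it. So Z=2.
Step 6. [col 2: Z + M ≡ V (mod 10)] column 2 reads Z+M+carry(0)=V with Z=2, M=8; with digits 1,2,3,5,8 already taken and all letters distinct, the only value for V is 0, so V=0.
Step 7. [col 3: X + G ≡ X (mod 10)] in column 3 we have X+G≡X with carry-in 1; given X=1 and digits 0,1,2,3,5,8 already taken and all letters distinct, that pins G to 9, so G=9.
Step 8. [col 4: G + W ≡ W (mod 10)] W=4 is one option consistent with column 4 (G + W ≡ W (mod 10), carry-in 1) — take it ⇒ W=4.
Step 9. [col 5: F + Z ≡ E (mod 10)] from column 5 (F=3, Z=2, carry-in 1, digits 0,1,2,3,4,5,8,9 already taken and all letters distinct): E must equal 6 ⇒ E=6.

Answer: E=6, F=3, G=9, M=8, P=5, V=0, W=4, X=1, Z=2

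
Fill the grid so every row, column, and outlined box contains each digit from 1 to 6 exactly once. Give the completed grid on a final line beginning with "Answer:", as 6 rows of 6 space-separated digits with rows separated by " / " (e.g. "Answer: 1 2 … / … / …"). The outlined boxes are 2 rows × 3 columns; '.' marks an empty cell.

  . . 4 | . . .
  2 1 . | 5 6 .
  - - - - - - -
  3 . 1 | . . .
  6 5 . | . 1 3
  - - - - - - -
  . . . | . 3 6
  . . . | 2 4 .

Step 1. [r3c2∈{2,4}] r3c2 is the only open cell in box 3 admitting 4. So r3c2=4.
Step 2. [r6c6∈{1,5}] in box 6, 5 fits only at r6c6, so r6c6=5.
Step 3. [r1c6∈{1,2}] in col 6, 1 fits only at r1c6 ⇒ r1c6=1.
Step 4. [r5c1∈{1,4,5}] 4 has one home in row 5: r5c1 ⇒ r5c1=4.
Step 5. [r1c2∈{3,6}] 6 has one home in row 1: r1c2. So r1c2=6.
Step 6. [r1c5∈{2}] r1c5's peers cover all but 2. So r1c5=2.
Step 7. [r5c2∈{2}] r5c2's peers cover all but 2. So r5c2=2.
Step 8. [r2c3∈{3}] r2c3 is down to just 3. So r2c3=3.
Step 9. [r6c2∈{3}] r6c2's peers cover all but 3, so r6c2=3.
Step 10. [r6c1∈{1}] r6c1 has the single candidate 1, so r6c1=1.
Step 11. [r5c4∈{1}] r5c4 has the single candidate 1. So r5c4=1.
Step 12. [r6c3∈{6}] r6c3's peers cover all but 6. So r6c3=6.
Step 13. [r4c4∈{4}] r4c4 has the single candidate 4 ⇒ r4c4=4.
Step 14. [r2c6∈{4}] r2c6 is down to just 4. So r2c6=4.
Step 15. [r1c1∈{5}] r1c1 is down to just 5. So r1c1=5.
Step 16. [r1c4∈{3}] r1c4's peers cover all but 3, so r1c4=3.
Step 17. [r3c4∈{6}] r3c4 has the single candidate 6. So r3c4=6.
Step 18. [r5c3∈{5}] r5c3 has the single candidate 5. So r5c3=5.
Step 19. [r4c3∈{2}] nothing but 2 survives at r4c3. So r4c3=2.
Step 20. [r3c5∈{5}] r3c5 is down to just 5, so r3c5=5.
Step 21. [r3c6∈{2}] r3c6 is down to just 2. So r3c6=2.

Answer: 5 6 4 3 2 1 / 2 1 3 5 6 4 / 3 4 1 6 5 2 / 6 5 2 4 1 3 / 4 2 5 1 3 6 / 1 3 6 2 4 5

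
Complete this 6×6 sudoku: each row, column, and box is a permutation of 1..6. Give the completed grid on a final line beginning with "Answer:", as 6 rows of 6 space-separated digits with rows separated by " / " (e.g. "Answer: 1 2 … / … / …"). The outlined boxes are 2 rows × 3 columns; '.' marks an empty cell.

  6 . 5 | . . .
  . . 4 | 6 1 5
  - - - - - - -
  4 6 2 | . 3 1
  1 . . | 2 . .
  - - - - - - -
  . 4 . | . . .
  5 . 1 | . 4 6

Step 1. [r6c2∈{2,3}] 2 has one home in row 6: r6c2 ⇒ r6c2=2.
Step 2. [r5c1∈{3}] nothing but 3 survives at r5c1 ⇒ r5c1=3.
Step 3. [r1c6∈{2,3,4}] r1c6 is the only open cell in col 6 admitting 3, so r1c6=3.
Step 4. [r4c2∈{3,5}] col 2 places 5 nowhere but r4c2, so r4c2=5.
Step 5. [r5c5∈{2,5}] 5 has one home in col 5: r5c5. So r5c5=5.
Step 6. [r5c6∈{2}] only 2 remains possible at r5c6. So r5c6=2.
Step 7. [r1c2∈{1}] nothing but 1 survives at r1c2 ⇒ r1c2=1.
Step 8. [r4c6∈{4}] only 4 remains possible at r4c6, so r4c6=4.
Step 9. [r6c4∈{3}] r6c4 has the single candidate 3 ⇒ r6c4=3.
Step 10. [r5c4∈{1}] nothing but 1 survives at r5c4 ⇒ r5c4=1.
Step 11. [r2c1∈{2}] r2c1 has the single candidate 2. So r2c1=2.
Step 12. [r1c4∈{4}] r1c4's peers cover all but 4. So r1c4=4.
Step 13. [r1c5∈{2}] r1c5's peers cover all but 2, so r1c5=2.
Step 14. [r4c5∈{6}] r4c5 has the single candidate 6, so r4c5=6.
Step 15. [r5c3∈{6}] only 6 remains possible at r5c3. So r5c3=6.
Step 16. [r2c2∈{3}] r2c2 is down to just 3 ⇒ r2c2=3.
Step 17. [r3c4∈{5}] r3c4 is down to just 5. So r3c4=5.
Step 18. [r4c3∈{3}] r4c3's peers cover all but 3, so r4c3=3.

Answer: 6 1 5 4 2 3 / 2 3 4 6 1 5 / 4 6 2 5 3 1 / 1 5 3 2 6 4 / 3 4 6 1 5 2 / 5 2 1 3 4 6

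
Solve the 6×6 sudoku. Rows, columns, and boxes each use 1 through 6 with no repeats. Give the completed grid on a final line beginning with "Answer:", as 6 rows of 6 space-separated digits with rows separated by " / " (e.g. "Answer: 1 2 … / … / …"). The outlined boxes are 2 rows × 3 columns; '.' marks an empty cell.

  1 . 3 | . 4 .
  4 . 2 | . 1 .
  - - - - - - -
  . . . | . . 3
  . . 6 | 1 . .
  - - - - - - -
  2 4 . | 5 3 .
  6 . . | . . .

Step 1. [r3c1∈{5}] r3c1 has the single candidate 5, so r3c1=5.
Step 2. [r4c6∈{2,4,5}] 4 has one home in row 4: r4c6 ⇒ r4c6=4.
Step 3. [r6c5∈{2}] nothing but 2 survives at r6c5, so r6c5=2.
Step 4. [r5c3∈{1}] r5c3 is down to just 1, so r5c3=1.
Step 5. [r3c4∈{2,6}] box 4 places 2 nowhere but r3c4, so r3c4=2.
Step 6. [r1c4∈{6}] r1c4 has the single candidate 6. So r1c4=6.
Step 7. [r1c2∈{5}] nothing but 5 survives at r1c2. So r1c2=5.
Step 8. [r4c2∈{2,3}] r4c2 is the only open cell in row 4 admitting 2. So r4c2=2.
Step 9. [r6c6∈{1}] r6c6's peers cover all but 1. So r6c6=1.
Step 10. [r6c4∈{4}] r6c4 is down to just 4, so r6c4=4.
Step 11. [r1c6∈{2}] r1c6's peers cover all but 2 ⇒ r1c6=2.
Step 12. [r4c1∈{3}] r4c1 has the single candidate 3 ⇒ r4c1=3.
Step 13. [r6c2∈{3}] r6c2 is down to just 3 ⇒ r6c2=3.
Step 14. [r2c4∈{3}] r2c4 has the single candidate 3. So r2c4=3.
Step 15. [r4c5∈{5}] r4c5 is down to just 5. So r4c5=5.
Step 16. [r3c2∈{1}] r3c2's peers cover all but 1. So r3c2=1.
Step 17. [r6c3∈{5}] only 5 remains possible at r6c3, so r6c3=5.
Step 18. [r3c3∈{4}] nothing but 4 survives at r3c3 ⇒ r3c3=4.
Step 19. [r5c6∈{6}] r5c6's peers cover all but 6, so r5c6=6.
Step 20. [r3c5∈{6}] r3c5 is down to just 6, so r3c5=6.
Step 21. [r2c6∈{5}] r2c6 has the single candidate 5, so r2c6=5.
Step 22. [r2c2∈{6}] r2c2 has the single candidate 6. So r2c2=6.

Answer: 1 5 3 6 4 2 / 4 6 2 3 1 5 / 5 1 4 2 6 3 / 3 2 6 1 5 4 / 2 4 1 5 3 6 / 6 3 5 4 2 1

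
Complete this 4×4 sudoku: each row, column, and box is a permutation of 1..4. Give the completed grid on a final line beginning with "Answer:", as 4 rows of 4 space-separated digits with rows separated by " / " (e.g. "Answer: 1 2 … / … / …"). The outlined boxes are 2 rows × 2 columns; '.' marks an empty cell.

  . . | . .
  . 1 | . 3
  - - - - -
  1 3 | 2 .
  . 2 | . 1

Step 1. [r2c3∈{4}] only 4 remains possible at r2c3 ⇒ r2c3=4.
Step 2. [r1c1∈{2,3,4}] in row 1, 3 fits only at r1c1 ⇒ r1c1=3.
Step 3. [r4c1∈{4}] nothing but 4 survives at r4c1, so r4c1=4.
Step 4. [r4c3∈{3}] r4c3 is down to just 3 ⇒ r4c3=3.
Step 5. [r1c4∈{2}] r1c4 is down to just 2. So r1c4=2.
Step 6. [r2c1∈{2}] r2c1's peers cover all but 2, so r2c1=2.
Step 7. [r1c2∈{4}] r1c2 is down to just 4. So r1c2=4.
Step 8. [r3c4∈{4}] nothing but 4 survives at r3c4, so r3c4=4.
Step 9. [r1c3∈{1}] nothing but 1 survives at r1c3 ⇒ r1c3=1.

Answer: 3 4 1 2 / 2 1 4 3 / 1 3 2 4 / 4 2 3 1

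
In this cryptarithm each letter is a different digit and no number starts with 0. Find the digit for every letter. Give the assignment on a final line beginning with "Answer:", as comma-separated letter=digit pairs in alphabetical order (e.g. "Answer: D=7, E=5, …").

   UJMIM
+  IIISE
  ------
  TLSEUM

Step 1. [T] the sum has 6 digits but both addends have 5; that extra leading digit T is the final carry, namely 1. So T=1.
Step 2. [col 1: M + E ≡ M (mod 10)] from column 1 (nothing yet, carry-in 0, digits 1 already taken and all letters distinct): E must equal 0. So E=0.
Step 3. [col 1: M + E ≡ M (mod 10)] several values work for M in column 1 (M + E ≡ M (mod 10), carry-in 0); try M=6. So M=6.
Step 4. [col 2: I + S ≡ U (mod 10)] column 2 (I + S ≡ U (mod 10), carry-in 0) doesn't pin U yet; pick U=7 and continue ⇒ U=7.
Step 5. [col 2: I + S ≡ U (mod 10)] column 2 (I + S ≡ U (mod 10), carry-in 0) doesn't pin S yet; pick S=3 and continue, so S=3.
Step 6. [col 2: I + S ≡ U (mod 10)] from column 2 (S=3, U=7, carry-in 0, digits 0,1,3,6,7 already taken and all letters distinct): I must equal 4, so I=4.
Step 7. [col 4: J + I ≡ S (mod 10)] column 4 reads J+I+carry(1)=S with I=4, S=3; with digits 0,1,3,4,6,7 already taken and all letters distinct, the only value for J is 8. So J=8.
Step 8. [col 5: U + I ≡ L (mod 10)] in column 5 we have U+I≡L with carry-in 1; given U=7, I=4 and digits 0,1,3,4,6,7,8 already taken and all letters distinct, that pins L to 2. So L=2.

Answer: E=0, I=4, J=8, L=2, M=6, S=3, T=1, U=7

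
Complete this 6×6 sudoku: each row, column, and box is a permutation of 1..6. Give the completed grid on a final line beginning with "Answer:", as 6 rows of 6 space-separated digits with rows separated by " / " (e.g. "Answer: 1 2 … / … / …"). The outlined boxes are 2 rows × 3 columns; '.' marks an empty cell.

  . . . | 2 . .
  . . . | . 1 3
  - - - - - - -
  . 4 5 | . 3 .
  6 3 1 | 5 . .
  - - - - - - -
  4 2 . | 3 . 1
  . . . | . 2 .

Step 1. [r5c3∈{6}] r5c3 is down to just 6, so r5c3=6.
Step 2. [r1c5∈{4,5,6}] in col 5, 6 fits only at r1c5, so r1c5=6.
Step 3. [r1c6∈{4,5}] box 2 places 5 nowhere but r1c6, so r1c6=5.
Step 4. [r1c2∈{1}] only 1 remains possible at r1c2 ⇒ r1c2=1.
Step 5. [r1c3∈{3,4}] in row 1, 4 fits only at r1c3 ⇒ r1c3=4.
Step 6. [r6c1∈{1,3,5}] r6c1 is the only open cell in row 6 admitting 1. So r6c1=1.
Step 7. [r3c1∈{2}] r3c1 has the single candidate 2 ⇒ r3c1=2.
Step 8. [r3c6∈{6}] r3c6 has the single candidate 6 ⇒ r3c6=6.
Step 9. [r6c6∈{4}] r6c6 is down to just 4, so r6c6=4.
Step 10. [r6c2∈{5}] only 5 remains possible at r6c2, so r6c2=5.
Step 11. [r4c5∈{4}] only 4 remains possible at r4c5, so r4c5=4.
Step 12. [r2c1∈{5}] only 5 remains possible at r2c1, so r2c1=5.
Step 13. [r6c3∈{3}] r6c3 has the single candidate 3. So r6c3=3.
Step 14. [r2c2∈{6}] nothing but 6 survives at r2c2, so r2c2=6.
Step 15. [r3c4∈{1}] nothing but 1 survives at r3c4, so r3c4=1.
Step 16. [r1c1∈{3}] only 3 remains possible at r1c1 ⇒ r1c1=3.
Step 17. [r4c6∈{2}] r4c6 has the single candidate 2 ⇒ r4c6=2.
Step 18. [r2c4∈{4}] r2c4's peers cover all but 4, so r2c4=4.
Step 19. [r5c5∈{5}] nothing but 5 survives at r5c5, so r5c5=5.
Step 20. [r2c3∈{2}] r2c3's peers cover all but 2 ⇒ r2c3=2.
Step 21. [r6c4∈{6}] r6c4 is down to just 6 ⇒ r6c4=6.

Answer: 3 1 4 2 6 5 / 5 6 2 4 1 3 / 2 4 5 1 3 6 / 6 3 1 5 4 2 / 4 2 6 3 5 1 / 1 5 3 6 2 4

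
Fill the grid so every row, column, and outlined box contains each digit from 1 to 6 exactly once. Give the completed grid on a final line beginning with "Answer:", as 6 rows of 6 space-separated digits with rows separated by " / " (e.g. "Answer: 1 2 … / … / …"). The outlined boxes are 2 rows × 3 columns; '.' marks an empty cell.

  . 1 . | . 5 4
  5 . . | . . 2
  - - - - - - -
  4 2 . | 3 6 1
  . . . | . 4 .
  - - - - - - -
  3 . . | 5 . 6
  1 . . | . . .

Step 1. [r1c3∈{2,3,6}] r1c3 is the only open cell in row 1 admitting 3, so r1c3=3.
Step 2. [r5c2∈{4}] nothing but 4 survives at r5c2. So r5c2=4.
Step 3. [r2c2∈{6}] r2c2's peers cover all but 6. So r2c2=6.
Step 4. [r3c3∈{5}] r3c3 is down to just 5. So r3c3=5.
Step 5. [r5c3∈{2}] nothing but 2 survives at r5c3 ⇒ r5c3=2.
Step 6. [r6c5∈{2,3}] in col 5, 2 fits only at r6c5 ⇒ r6c5=2.
Step 7. [r5c5∈{1}] nothing but 1 survives at r5c5, so r5c5=1.
Step 8. [r4c3∈{1,6}] 1 has one home in row 4: r4c3 ⇒ r4c3=1.
Step 9. [r6c2∈{5}] nothing but 5 survives at r6c2, so r6c2=5.
Step 10. [r2c3∈{4}] nothing but 4 survives at r2c3, so r2c3=4.
Step 11. [r4c1∈{6}] nothing but 6 survives at r4c1, so r4c1=6.
Step 12. [r6c4∈{4}] r6c4 has the single candidate 4. So r6c4=4.
Step 13. [r4c4∈{2}] only 2 remains possible at r4c4 ⇒ r4c4=2.
Step 14. [r4c2∈{3}] r4c2 is down to just 3, so r4c2=3.
Step 15. [r6c6∈{3}] r6c6's peers cover all but 3, so r6c6=3.
Step 16. [r2c5∈{3}] r2c5 is down to just 3. So r2c5=3.
Step 17. [r1c1∈{2}] r1c1 is down to just 2 ⇒ r1c1=2.
Step 18. [r1c4∈{6}] r1c4 is down to just 6, so r1c4=6.
Step 19. [r6c3∈{6}] r6c3 has the single candidate 6 ⇒ r6c3=6.
Step 20. [r4c6∈{5}] only 5 remains possible at r4c6. So r4c6=5.
Step 21. [r2c4∈{1}] only 1 remains possible at r2c4 ⇒ r2c4=1.

Answer: 2 1 3 6 5 4 / 5 6 4 1 3 2 / 4 2 5 3 6 1 / 6 3 1 2 4 5 / 3 4 2 5 1 6 / 1 5 6 4 2 3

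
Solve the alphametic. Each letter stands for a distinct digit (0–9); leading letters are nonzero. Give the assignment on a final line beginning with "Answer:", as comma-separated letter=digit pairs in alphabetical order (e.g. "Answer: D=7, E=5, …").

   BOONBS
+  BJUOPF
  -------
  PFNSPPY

Step 1. [col 1: S + F ≡ Y (mod 10)] no forcing yet in column 1 (carry-in 0); S=5 is free and consistent — try it, so S=5.
Step 2. [P] P is the leading digit of a 7-digit sum of two 6-digit numbers; the final carry is exactly 1, so P=1.
Step 3. [col 1: S + F ≡ Y (mod 10)] F=8 is one option consistent with column 1 (S + F ≡ Y (mod 10), carry-in 0) — take it ⇒ F=8.
Step 4. [col 1: S + F ≡ Y (mod 10)] in column 1 we have S+F≡Y with carry-in 0; given S=5, F=8 and digits 1,5,8 already taken and all letters distinct, that pins Y to 3, so Y=3.
Step 5. [col 2: B + P ≡ P (mod 10)] column 2: given P=1, carry-in 1, and digits 1,3,5,8 already taken and all letters distinct, B+P≡P (mod 10) forces B=9. So B=9.
Step 6. [col 3: N + O ≡ P (mod 10)] O=4 is one option consistent with column 3 (N + O ≡ P (mod 10), carry-in 1) — take it, so O=4.
Step 7. [col 3: N + O ≡ P (mod 10)] column 3 reads N+O+carry(1)=P with O=4, P=1; with digits 1,3,4,5,8,9 already taken and all letters distinct, the only value for N is 6, so N=6.
Step 8. [col 4: O + U ≡ S (mod 10)] column 4: given O=4, S=5, carry-in 1, and digits 1,3,4,5,6,8,9 already taken and all letters distinct, O+U≡S (mod 10) forces U=0, so U=0.
Step 9. [col 5: O + J ≡ N (mod 10)] column 5: given O=4, N=6, carry-in 0, and digits 0,1,3,4,5,6,8,9 already taken and all letters distinct, O+J≡N (mod 10) forces J=2. So J=2.

Answer: B=9, F=8, J=2, N=6, O=4, P=1, S=5, U=0, Y=3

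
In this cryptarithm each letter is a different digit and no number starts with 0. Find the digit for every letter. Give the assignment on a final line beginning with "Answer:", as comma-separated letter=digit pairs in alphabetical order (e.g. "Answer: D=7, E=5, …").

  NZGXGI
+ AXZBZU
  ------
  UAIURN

Step 1. [col 1: I + U ≡ N (mod 10)] I=3 is one option consistent with column 1 (I + U ≡ N (mod 10), carry-in 0) — take it, so I=3.
Step 2. [col 1: I + U ≡ N (mod 10)] no forcing yet in column 1 (carry-in 0); N=2 is free and consistent — try it, so N=2.
Step 3. [col 1: I + U ≡ N (mod 10)] column 1 reads I+U+carry(0)=N with I=3, N=2; with digits 2,3 already taken and all letters distinct, the only value for U is 9. So U=9.
Step 4. [col 2: G + Z ≡ R (mod 10)] R=4 is one option consistent with column 2 (G + Z ≡ R (mod 10), carry-in 1) — take it ⇒ R=4.
Step 5. [col 2: G + Z ≡ R (mod 10)] no forcing yet in column 2 (carry-in 1); G=5 is free and consistent — try it ⇒ G=5.
Step 6. [col 2: G + Z ≡ R (mod 10)] column 2 reads G+Z+carry(1)=R with G=5, R=4; with digits 2,3,4,5,9 already taken and all letters distinct, the only value for Z is 8, so Z=8.
Step 7. [col 3: X + B ≡ U (mod 10)] B=1 is one option consistent with column 3 (X + B ≡ U (mod 10), carry-in 1) — take it ⇒ B=1.
Step 8. [col 3: X + B ≡ U (mod 10)] column 3 reads X+B+carry(1)=U with B=1, U=9; with digits 1,2,3,4,5,8,9 already taken and all letters distinct, the only value for X is 7 ⇒ X=7.
Step 9. [col 5: Z + X ≡ A (mod 10)] in column 5 we have Z+X≡A with carry-in 1; given Z=8, X=7 and digits 1,2,3,4,5,7,8,9 already taken and all letters distinct, that pins A to 6, so A=6.

Answer: A=6, B=1, G=5, I=3, N=2, R=4, U=9, X=7, Z=8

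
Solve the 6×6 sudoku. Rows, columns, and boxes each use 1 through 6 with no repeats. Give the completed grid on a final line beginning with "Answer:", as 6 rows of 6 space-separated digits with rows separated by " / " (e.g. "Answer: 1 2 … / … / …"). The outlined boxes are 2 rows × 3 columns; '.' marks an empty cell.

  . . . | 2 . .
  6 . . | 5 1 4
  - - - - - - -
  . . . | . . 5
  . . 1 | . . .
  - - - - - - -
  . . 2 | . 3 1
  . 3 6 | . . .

Step 1. [r6c4∈{4}] r6c4 is down to just 4. So r6c4=4.
Step 2. [r1c3∈{3,4,5}] in col 3, 5 fits only at r1c3. So r1c3=5.
Step 3. [r3c3∈{3,4}] r3c3 is the only open cell in col 3 admitting 4. So r3c3=4.
Step 4. [r1c5∈{6}] r1c5's peers cover all but 6 ⇒ r1c5=6.
Step 5. [r3c5∈{2}] nothing but 2 survives at r3c5, so r3c5=2.
Step 6. [r4c6∈{3,6}] in col 6, 6 fits only at r4c6. So r4c6=6.
Step 7. [r3c1∈{3}] r3c1's peers cover all but 3, so r3c1=3.
Step 8. [r1c2∈{1,4}] across col 2, 1 lands solely at r1c2 ⇒ r1c2=1.
Step 9. [r4c1∈{2,5}] in col 1, 2 fits only at r4c1, so r4c1=2.
Step 10. [r5c2∈{4,5}] across col 2, 4 lands solely at r5c2. So r5c2=4.
Step 11. [r5c1∈{5}] r5c1's peers cover all but 5. So r5c1=5.
Step 12. [r5c4∈{6}] r5c4 has the single candidate 6. So r5c4=6.
Step 13. [r2c3∈{3}] r2c3's peers cover all but 3, so r2c3=3.
Step 14. [r6c1∈{1}] r6c1's peers cover all but 1 ⇒ r6c1=1.
Step 15. [r3c2∈{6}] nothing but 6 survives at r3c2, so r3c2=6.
Step 16. [r4c2∈{5}] only 5 remains possible at r4c2 ⇒ r4c2=5.
Step 17. [r4c5∈{4}] nothing but 4 survives at r4c5, so r4c5=4.
Step 18. [r6c6∈{2}] r6c6 has the single candidate 2, so r6c6=2.
Step 19. [r1c6∈{3}] nothing but 3 survives at r1c6. So r1c6=3.
Step 20. [r4c4∈{3}] r4c4 has the single candidate 3. So r4c4=3.
Step 21. [r3c4∈{1}] r3c4's peers cover all but 1, so r3c4=1.
Step 22. [r1c1∈{4}] r1c1's peers cover all but 4. So r1c1=4.
Step 23. [r2c2∈{2}] r2c2's peers cover all but 2. So r2c2=2.
Step 24. [r6c5∈{5}] nothing but 5 survives at r6c5. So r6c5=5.

Answer: 4 1 5 2 6 3 / 6 2 3 5 1 4 / 3 6 4 1 2 5 / 2 5 1 3 4 6 / 5 4 2 6 3 1 / 1 3 6 4 5 2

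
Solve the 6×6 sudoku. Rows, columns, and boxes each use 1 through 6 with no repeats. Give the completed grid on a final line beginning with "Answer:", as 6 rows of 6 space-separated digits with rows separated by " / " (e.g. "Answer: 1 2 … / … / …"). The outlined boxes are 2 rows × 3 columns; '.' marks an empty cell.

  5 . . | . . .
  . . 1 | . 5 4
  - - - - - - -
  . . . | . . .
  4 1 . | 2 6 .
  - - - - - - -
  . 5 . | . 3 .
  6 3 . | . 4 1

Step 1. [r6c3∈{2}] only 2 remains possible at r6c3. So r6c3=2.
Step 2. [r3c4∈{1,3,4,5}] 4 has one home in row 3: r3c4 ⇒ r3c4=4.
Step 3. [r1c5∈{1,2}] r1c5 is the only open cell in col 5 admitting 2, so r1c5=2.
Step 4. [r5c4∈{6}] r5c4 is down to just 6. So r5c4=6.
Step 5. [r2c2∈{2,6}] 6 has one home in row 2: r2c2. So r2c2=6.
Step 6. [r2c4∈{3}] r2c4 has the single candidate 3 ⇒ r2c4=3.
Step 7. [r3c1∈{2,3}] in col 1, 3 fits only at r3c1 ⇒ r3c1=3.
Step 8. [r4c3∈{5}] only 5 remains possible at r4c3. So r4c3=5.
Step 9. [r1c3∈{3,4}] row 1 places 3 nowhere but r1c3. So r1c3=3.
Step 10. [r5c1∈{1}] r5c1's peers cover all but 1 ⇒ r5c1=1.
Step 11. [r3c6∈{5}] r3c6 is down to just 5. So r3c6=5.
Step 12. [r5c6∈{2}] r5c6's peers cover all but 2. So r5c6=2.
Step 13. [r2c1∈{2}] r2c1 is down to just 2, so r2c1=2.
Step 14. [r4c6∈{3}] nothing but 3 survives at r4c6, so r4c6=3.
Step 15. [r1c4∈{1}] only 1 remains possible at r1c4. So r1c4=1.
Step 16. [r3c2∈{2}] only 2 remains possible at r3c2. So r3c2=2.
Step 17. [r1c2∈{4}] r1c2 is down to just 4. So r1c2=4.
Step 18. [r3c5∈{1}] r3c5 has the single candidate 1 ⇒ r3c5=1.
Step 19. [r5c3∈{4}] r5c3 is down to just 4, so r5c3=4.
Step 20. [r3c3∈{6}] r3c3 is down to just 6, so r3c3=6.
Step 21. [r1c6∈{6}] r1c6's peers cover all but 6. So r1c6=6.
Step 22. [r6c4∈{5}] only 5 remains possible at r6c4 ⇒ r6c4=5.

Answer: 5 4 3 1 2 6 / 2 6 1 3 5 4 / 3 2 6 4 1 5 / 4 1 5 2 6 3 / 1 5 4 6 3 2 / 6 3 2 5 4 1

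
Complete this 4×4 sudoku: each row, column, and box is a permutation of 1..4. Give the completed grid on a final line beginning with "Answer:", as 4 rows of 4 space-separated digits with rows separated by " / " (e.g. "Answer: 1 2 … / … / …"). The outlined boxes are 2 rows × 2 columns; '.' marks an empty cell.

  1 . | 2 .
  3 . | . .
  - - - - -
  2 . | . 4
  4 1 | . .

Step 1. [r2c3∈{1,4}] across col 3, 4 lands solely at r2c3 ⇒ r2c3=4.
Step 2. [r4c3∈{3}] r4c3's peers cover all but 3. So r4c3=3.
Step 3. [r3c2∈{3}] r3c2 has the single candidate 3. So r3c2=3.
Step 4. [r1c4∈{3}] nothing but 3 survives at r1c4 ⇒ r1c4=3.
Step 5. [r2c4∈{1}] nothing but 1 survives at r2c4 ⇒ r2c4=1.
Step 6. [r3c3∈{1}] r3c3's peers cover all but 1, so r3c3=1.
Step 7. [r2c2∈{2}] r2c2 has the single candidate 2, so r2c2=2.
Step 8. [r4c4∈{2}] only 2 remains possible at r4c4 ⇒ r4c4=2.
Step 9. [r1c2∈{4}] r1c2's peers cover all but 4, so r1c2=4.

Answer: 1 4 2 3 / 3 2 4 1 / 2 3 1 4 / 4 1 3 2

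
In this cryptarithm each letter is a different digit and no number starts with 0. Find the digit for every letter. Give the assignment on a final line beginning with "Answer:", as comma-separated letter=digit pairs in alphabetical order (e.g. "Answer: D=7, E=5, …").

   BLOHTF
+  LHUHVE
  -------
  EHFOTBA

Step 1. [col 1: F + E ≡ A (mod 10)] no forcing yet in column 1 (carry-in 0); E=1 is free and consistent — try it ⇒ E=1.
Step 2. [col 1: F + E ≡ A (mod 10)] no forcing yet in column 1 (carry-in 0); A=3 is free and consistent — try it ⇒ A=3.
Step 3. [col 1: F + E ≡ A (mod 10)] from column 1 (E=1, A=3, carry-in 0, digits 1,3 already taken and all letters distinct): F must equal 2. So F=2.
Step 4. [col 2: T + V ≡ B (mod 10)] column 2 (T + V ≡ B (mod 10), carry-in 0) doesn't pin T yet; pick T=9 and continue. So T=9.
Step 5. [col 2: T + V ≡ B (mod 10)] no forcing yet in column 2 (carry-in 0); B=5 is free and consistent — try it. So B=5.
Step 6. [col 2: T + V ≡ B (mod 10)] column 2: given T=9, B=5, carry-in 0, and digits 1,2,3,5,9 already taken and all letters distinct, T+V≡B (mod 10) forces V=6 ⇒ V=6.
Step 7. [col 3: H + H ≡ T (mod 10)] in column 3 we have H+H≡T with carry-in 1; given T=9 and digits 1,2,3,5,6,9 already taken and all letters distinct, that pins H to 4 ⇒ H=4.
Step 8. [col 4: O + U ≡ O (mod 10)] in column 4 we have O+U≡O with carry-in 0; given nothing yet and digits 1,2,3,4,5,6,9 already taken and all letters distinct, that pins U to 0. So U=0.
Step 9. [col 4: O + U ≡ O (mod 10)] no forcing yet in column 4 (carry-in 0); O=7 is free and consistent — try it, so O=7.
Step 10. [col 5: L + H ≡ F (mod 10)] from column 5 (H=4, F=2, carry-in 0, digits 0,1,2,3,4,5,6,7,9 already taken and all letters distinct): L must equal 8. So L=8.

Answer: A=3, B=5, E=1, F=2, H=4, L=8, O=7, T=9, U=0, V=6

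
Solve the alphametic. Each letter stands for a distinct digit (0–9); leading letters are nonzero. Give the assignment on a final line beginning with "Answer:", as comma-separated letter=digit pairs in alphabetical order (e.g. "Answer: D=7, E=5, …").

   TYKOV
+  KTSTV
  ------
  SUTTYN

Step 1. [col 1: V + V ≡ N (mod 10)] no forcing yet in column 1 (carry-in 0); V=4 is free and consistent — try it, so V=4.
Step 2. [S] S is the leading digit of a 6-digit sum of two 5-digit numbers; the final carry is exactly 1 ⇒ S=1.
Step 3. [col 1: V + V ≡ N (mod 10)] column 1 reads V+V+carry(0)=N with V=4; with digits 1,4 already taken and all letters distinct, the only value for N is 8, so N=8.
Step 4. [col 2: O + T ≡ Y (mod 10)] T=7 is one option consistent with column 2 (O + T ≡ Y (mod 10), carry-in 0) — take it. So T=7.
Step 5. [col 2: O + T ≡ Y (mod 10)] no forcing yet in column 2 (carry-in 0); Y=0 is free and consistent — try it ⇒ Y=0.
Step 6. [col 2: O + T ≡ Y (mod 10)] from column 2 (T=7, Y=0, carry-in 0, digits 0,1,4,7,8 already taken and all letters distinct): O must equal 3 ⇒ O=3.
Step 7. [col 3: K + S ≡ T (mod 10)] in column 3 we have K+S≡T with carry-in 1; given S=1, T=7 and digits 0,1,3,4,7,8 already taken and all letters distinct, that pins K to 5. So K=5.
Step 8. [col 5: T + K ≡ U (mod 10)] from column 5 (T=7, K=5, carry-in 0, digits 0,1,3,4,5,7,8 already taken and all letters distinct): U must equal 2 ⇒ U=2.

Answer: K=5, N=8, O=3, S=1, T=7, U=2, V=4, Y=0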